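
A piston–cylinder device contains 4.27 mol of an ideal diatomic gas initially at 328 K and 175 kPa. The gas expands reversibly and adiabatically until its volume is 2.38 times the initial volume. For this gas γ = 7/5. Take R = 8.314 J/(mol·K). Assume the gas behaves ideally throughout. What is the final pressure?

52.0 kPa

V₁ = nRT₁/P₁ = 4.27×8.314×328/175 = 66.5 L.
Adiabatic: TV^(γ−1) = const ⇒ T₂ = 328×(0.420)^0.400 = 232 K; PV^γ = const ⇒ P₂ = 52.0 kPa.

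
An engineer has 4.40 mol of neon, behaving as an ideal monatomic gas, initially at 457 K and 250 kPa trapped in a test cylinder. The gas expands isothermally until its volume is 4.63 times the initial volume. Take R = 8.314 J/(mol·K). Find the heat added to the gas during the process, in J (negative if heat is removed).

V₁ = nRT₁/P₁ = 4.40×8.314×457/250 = 66.9 L.
Isothermal: T stays 457 K; PV = const ⇒ V₂ = 310 L, P₂ = 54.0 kPa.
ΔU = 0 (ideal gas, T constant).
W = nRT ln(V₂/V₁) = 4.40×8.314×457×ln(4.63) = 25600 J.
Q = ΔU + W = 25600 J.

25600 J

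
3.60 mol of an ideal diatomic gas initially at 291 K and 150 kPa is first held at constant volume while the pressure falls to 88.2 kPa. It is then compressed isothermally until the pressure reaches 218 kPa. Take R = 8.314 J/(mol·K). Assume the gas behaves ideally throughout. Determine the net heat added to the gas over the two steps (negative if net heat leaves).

-13600 J

V₁ = nRT₁/P₁ = 3.60×8.314×291/150 = 58.1 L.
Step 1 — Isochoric: V stays 58.1 L; P/T = const ⇒ T₂ = 171 K, P₂ = 88.2 kPa.
W = 0 (no volume change).
ΔU = nCvΔT = 3.60×20.8×(171−291) = -8970 J.
Q = ΔU = -8970 J.
State after step 1: P = 88.2 kPa, V = 58.1 L, T = 171 K.
Step 2 — Isothermal: T stays 171 K; PV = const ⇒ V₂ = 23.5 L, P₂ = 218 kPa.
ΔU = 0 (ideal gas, T constant).
W = nRT ln(V₂/V₁) = 3.60×8.314×171×ln(0.405) = -4630 J.
Q = ΔU + W = -4630 J.
Net over both steps: W = -4630 J, Q = -13600 J, ΔU = -8970 J.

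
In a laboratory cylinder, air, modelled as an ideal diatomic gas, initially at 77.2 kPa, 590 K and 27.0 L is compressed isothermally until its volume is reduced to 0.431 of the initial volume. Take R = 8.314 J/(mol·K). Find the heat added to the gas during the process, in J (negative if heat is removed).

-1750 J

n = P₁V₁/(RT₁) = 77.2×27.0/(8.314×590) = 0.425 mol.
Isothermal: T stays 590 K; PV = const ⇒ V₂ = 11.6 L, P₂ = 179 kPa.
ΔU = 0 (ideal gas, T constant).
W = nRT ln(V₂/V₁) = 0.425×8.314×590×ln(0.431) = -1750 J.
Q = ΔU + W = -1750 J.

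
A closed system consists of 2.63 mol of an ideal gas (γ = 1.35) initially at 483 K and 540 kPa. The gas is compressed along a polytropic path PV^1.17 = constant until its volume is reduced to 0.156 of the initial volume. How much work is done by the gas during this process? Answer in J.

-23100 J

V₁ = nRT₁/P₁ = 2.63×8.314×483/540 = 19.6 L.
Polytropic n=1.17: T₂ = T₁(V₁/V₂)^(n−1) = 483×(6.41)^0.17 = 662 K; P₂ = P₁(V₁/V₂)^n = 4750 kPa.
W = (P₁V₁−P₂V₂)/(n−1) = (540×19.6−4750×3.05)/0.17 = -23100 J.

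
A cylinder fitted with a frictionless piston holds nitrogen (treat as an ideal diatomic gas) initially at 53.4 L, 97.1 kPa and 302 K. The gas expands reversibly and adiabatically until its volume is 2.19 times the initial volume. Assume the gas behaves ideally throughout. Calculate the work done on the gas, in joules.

n = P₁V₁/(RT₁) = 97.1×53.4/(8.314×302) = 2.07 mol.
Adiabatic: TV^(γ−1) = const ⇒ T₂ = 302×(0.457)^0.400 = 221 K; PV^γ = const ⇒ P₂ = 32.4 kPa.
ΔU = nCvΔT = 2.07×20.8×(221−302) = -3490 J.
Q = 0 for an adiabatic process, so W = −ΔU = 3490 J.
Work done on the gas = −W_by = -3490 J.

-3490 J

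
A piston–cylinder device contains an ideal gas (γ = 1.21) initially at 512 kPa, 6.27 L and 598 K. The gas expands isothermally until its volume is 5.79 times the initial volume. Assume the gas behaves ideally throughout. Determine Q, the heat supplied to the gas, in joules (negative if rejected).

5640 J

n = P₁V₁/(RT₁) = 512×6.27/(8.314×598) = 0.646 mol.
Isothermal: T stays 598 K; PV = const ⇒ V₂ = 36.3 L, P₂ = 88.4 kPa.
ΔU = 0 (ideal gas, T constant).
W = nRT ln(V₂/V₁) = 0.646×8.314×598×ln(5.79) = 5640 J.
Q = ΔU + W = 5640 J.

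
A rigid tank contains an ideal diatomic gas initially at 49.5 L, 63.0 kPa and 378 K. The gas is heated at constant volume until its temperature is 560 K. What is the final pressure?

93.3 kPa

Isochoric: V stays 49.5 L; P/T = const ⇒ T₂ = 560 K, P₂ = 93.3 kPa.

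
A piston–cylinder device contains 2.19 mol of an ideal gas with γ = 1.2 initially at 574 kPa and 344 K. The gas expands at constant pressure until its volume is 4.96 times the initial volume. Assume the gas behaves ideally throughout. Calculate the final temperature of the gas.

V₁ = nRT₁/P₁ = 2.19×8.314×344/574 = 10.9 L.
Isobaric: P stays 574 kPa; V/T = const ⇒ T₂ = 1710 K, V₂ = 54.1 L.

1710 K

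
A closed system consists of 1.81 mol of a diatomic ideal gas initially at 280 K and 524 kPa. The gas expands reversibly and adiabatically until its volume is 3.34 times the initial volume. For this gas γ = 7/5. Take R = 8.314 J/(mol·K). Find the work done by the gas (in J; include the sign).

4030 J

V₁ = nRT₁/P₁ = 1.81×8.314×280/524 = 8.04 L.
Adiabatic: TV^(γ−1) = const ⇒ T₂ = 280×(0.299)^0.400 = 173 K; PV^γ = const ⇒ P₂ = 96.8 kPa.
ΔU = nCvΔT = 1.81×20.8×(173−280) = -4030 J.
Q = 0 for an adiabatic process, so W = −ΔU = 4030 J.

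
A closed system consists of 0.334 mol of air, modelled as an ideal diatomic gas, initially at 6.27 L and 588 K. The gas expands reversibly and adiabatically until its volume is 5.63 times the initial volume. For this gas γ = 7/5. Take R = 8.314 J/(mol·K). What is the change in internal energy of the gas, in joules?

P₁ = nRT₁/V₁ = 0.334×8.314×588/6.27 = 260 kPa.
Adiabatic: TV^(γ−1) = const ⇒ T₂ = 588×(0.178)^0.400 = 295 K; PV^γ = const ⇒ P₂ = 23.2 kPa.
For an ideal gas ΔU = nCvΔT with Cv = (5/2)R = 20.8 J/(mol·K).
ΔU = 0.334×20.8×(295−588) = -2040 J.

-2040 J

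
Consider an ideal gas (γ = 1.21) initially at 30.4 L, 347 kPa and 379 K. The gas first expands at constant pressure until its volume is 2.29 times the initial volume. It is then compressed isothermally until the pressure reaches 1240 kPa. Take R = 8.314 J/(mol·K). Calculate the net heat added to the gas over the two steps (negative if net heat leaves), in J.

n = P₁V₁/(RT₁) = 347×30.4/(8.314×379) = 3.35 mol.
Step 1 — Isobaric: P stays 347 kPa; V/T = const ⇒ T₂ = 868 K, V₂ = 69.6 L.
W = PΔV = 347×(69.6−30.4) kPa·L = 13600 J.
ΔU = nCvΔT = 3.35×39.6×(868−379) = 64800 J.
Q = ΔU + W = nCpΔT = 78400 J.
State after step 1: P = 347 kPa, V = 69.6 L, T = 868 K.
Step 2 — Isothermal: T stays 868 K; PV = const ⇒ V₂ = 19.5 L, P₂ = 1240 kPa.
ΔU = 0 (ideal gas, T constant).
W = nRT ln(V₂/V₁) = 3.35×8.314×868×ln(0.280) = -30800 J.
Q = ΔU + W = -30800 J.
Net over both steps: W = -17200 J, Q = 47600 J, ΔU = 64800 J.

47600 J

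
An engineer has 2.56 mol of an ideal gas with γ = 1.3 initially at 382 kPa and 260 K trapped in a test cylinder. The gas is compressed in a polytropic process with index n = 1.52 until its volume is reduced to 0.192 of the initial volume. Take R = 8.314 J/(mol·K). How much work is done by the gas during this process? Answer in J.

-14500 J

V₁ = nRT₁/P₁ = 2.56×8.314×260/382 = 14.5 L.
Polytropic n=1.52: T₂ = T₁(V₁/V₂)^(n−1) = 260×(5.21)^0.52 = 613 K; P₂ = P₁(V₁/V₂)^n = 4690 kPa.
W = (P₁V₁−P₂V₂)/(n−1) = (382×14.5−4690×2.78)/0.52 = -14500 J.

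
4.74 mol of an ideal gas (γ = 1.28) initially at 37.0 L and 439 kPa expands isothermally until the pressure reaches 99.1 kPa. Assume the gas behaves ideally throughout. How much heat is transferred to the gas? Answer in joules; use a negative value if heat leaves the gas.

24200 J

T₁ = P₁V₁/(nR) = 439×37.0/(4.74×8.314) = 412 K.
Isothermal: T stays 412 K; PV = const ⇒ V₂ = 164 L, P₂ = 99.1 kPa.
ΔU = 0 (ideal gas, T constant).
W = nRT ln(V₂/V₁) = 4.74×8.314×412×ln(4.43) = 24200 J.
Q = ΔU + W = 24200 J.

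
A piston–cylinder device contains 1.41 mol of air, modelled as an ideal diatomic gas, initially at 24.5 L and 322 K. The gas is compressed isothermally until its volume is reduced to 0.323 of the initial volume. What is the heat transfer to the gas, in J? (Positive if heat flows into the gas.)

-4270 J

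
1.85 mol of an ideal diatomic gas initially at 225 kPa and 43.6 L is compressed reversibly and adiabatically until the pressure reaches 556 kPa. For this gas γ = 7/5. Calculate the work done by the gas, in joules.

T₁ = P₁V₁/(nR) = 225×43.6/(1.85×8.314) = 638 K.
Adiabatic: T₂/T₁ = (P₂/P₁)^((γ−1)/γ) ⇒ T₂ = 638×(2.47)^0.286 = 826 K; V₂ = 22.8 L.
ΔU = nCvΔT = 1.85×20.8×(826−638) = 7230 J.
Q = 0 for an adiabatic process, so W = −ΔU = -7230 J.

-7230 J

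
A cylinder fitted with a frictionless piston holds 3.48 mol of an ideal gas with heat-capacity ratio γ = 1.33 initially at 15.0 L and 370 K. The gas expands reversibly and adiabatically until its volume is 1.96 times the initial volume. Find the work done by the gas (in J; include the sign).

P₁ = nRT₁/V₁ = 3.48×8.314×370/15.0 = 714 kPa.
Adiabatic: TV^(γ−1) = const ⇒ T₂ = 370×(0.510)^0.330 = 296 K; PV^γ = const ⇒ P₂ = 292 kPa.
ΔU = nCvΔT = 3.48×25.2×(296−370) = -6460 J.
Q = 0 for an adiabatic process, so W = −ΔU = 6460 J.

6460 J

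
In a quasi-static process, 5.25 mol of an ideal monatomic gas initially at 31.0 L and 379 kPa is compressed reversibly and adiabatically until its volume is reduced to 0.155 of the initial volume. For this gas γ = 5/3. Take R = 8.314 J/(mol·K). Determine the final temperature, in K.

T₁ = P₁V₁/(nR) = 379×31.0/(5.25×8.314) = 269 K.
Adiabatic: TV^(γ−1) = const ⇒ T₂ = 269×(6.45)^0.667 = 933 K; PV^γ = const ⇒ P₂ = 8470 kPa.

933 K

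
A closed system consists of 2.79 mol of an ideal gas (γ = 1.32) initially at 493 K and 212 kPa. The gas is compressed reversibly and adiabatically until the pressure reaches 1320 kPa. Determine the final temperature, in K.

768 K

V₁ = nRT₁/P₁ = 2.79×8.314×493/212 = 53.9 L.
Adiabatic: T₂/T₁ = (P₂/P₁)^((γ−1)/γ) ⇒ T₂ = 493×(6.23)^0.242 = 768 K; V₂ = 13.5 L.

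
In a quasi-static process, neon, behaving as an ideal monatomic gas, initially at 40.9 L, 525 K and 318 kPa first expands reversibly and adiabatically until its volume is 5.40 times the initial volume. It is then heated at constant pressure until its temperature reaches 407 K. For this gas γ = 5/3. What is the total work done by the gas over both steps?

19000 J

n = P₁V₁/(RT₁) = 318×40.9/(8.314×525) = 2.98 mol.
Step 1 — Adiabatic: TV^(γ−1) = const ⇒ T₂ = 525×(0.185)^0.667 = 171 K; PV^γ = const ⇒ P₂ = 19.1 kPa.
ΔU = nCvΔT = 2.98×12.5×(171−525) = -13200 J.
Q = 0 for an adiabatic process, so W = −ΔU = 13200 J.
State after step 1: P = 19.1 kPa, V = 221 L, T = 171 K.
Step 2 — Isobaric: P stays 19.1 kPa; V/T = const ⇒ T₂ = 407 K, V₂ = 527 L.
W = PΔV = 19.1×(527−221) kPa·L = 5860 J.
ΔU = nCvΔT = 2.98×12.5×(407−171) = 8790 J.
Q = ΔU + W = nCpΔT = 14600 J.
Net over both steps: W = 19000 J, Q = 14600 J, ΔU = -4380 J.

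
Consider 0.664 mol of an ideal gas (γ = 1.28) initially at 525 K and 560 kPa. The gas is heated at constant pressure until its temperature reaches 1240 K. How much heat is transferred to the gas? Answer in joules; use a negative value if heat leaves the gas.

V₁ = nRT₁/P₁ = 0.664×8.314×525/560 = 5.18 L.
Isobaric: P stays 560 kPa; V/T = const ⇒ T₂ = 1240 K, V₂ = 12.2 L.
W = PΔV = 560×(12.2−5.18) kPa·L = 3950 J.
ΔU = nCvΔT = 0.664×29.7×(1240−525) = 14100 J.
Q = ΔU + W = nCpΔT = 18000 J.

18000 J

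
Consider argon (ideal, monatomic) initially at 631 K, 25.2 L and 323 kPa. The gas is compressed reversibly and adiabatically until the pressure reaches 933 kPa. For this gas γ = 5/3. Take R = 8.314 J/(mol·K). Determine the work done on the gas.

n = P₁V₁/(RT₁) = 323×25.2/(8.314×631) = 1.55 mol.
Adiabatic: T₂/T₁ = (P₂/P₁)^((γ−1)/γ) ⇒ T₂ = 631×(2.89)^0.400 = 964 K; V₂ = 13.3 L.
ΔU = nCvΔT = 1.55×12.5×(964−631) = 6450 J.
Q = 0 for an adiabatic process, so W = −ΔU = -6450 J.
Work done on the gas = −W_by = 6450 J.

6450 J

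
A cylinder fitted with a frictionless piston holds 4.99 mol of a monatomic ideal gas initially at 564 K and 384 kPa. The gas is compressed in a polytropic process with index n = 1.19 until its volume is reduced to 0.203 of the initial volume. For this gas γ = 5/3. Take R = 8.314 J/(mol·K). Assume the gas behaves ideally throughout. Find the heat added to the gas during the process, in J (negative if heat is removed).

-31200 J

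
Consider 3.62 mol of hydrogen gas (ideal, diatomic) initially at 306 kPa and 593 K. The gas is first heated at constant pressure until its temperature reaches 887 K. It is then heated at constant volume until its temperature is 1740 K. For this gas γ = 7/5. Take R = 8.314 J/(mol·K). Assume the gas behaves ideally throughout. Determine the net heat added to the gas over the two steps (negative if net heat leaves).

95200 J

V₁ = nRT₁/P₁ = 3.62×8.314×593/306 = 58.3 L.
Step 1 — Isobaric: P stays 306 kPa; V/T = const ⇒ T₂ = 887 K, V₂ = 87.2 L.
W = PΔV = 306×(87.2−58.3) kPa·L = 8850 J.
ΔU = nCvΔT = 3.62×20.8×(887−593) = 22100 J.
Q = ΔU + W = nCpΔT = 31000 J.
State after step 1: P = 306 kPa, V = 87.2 L, T = 887 K.
Step 2 — Isochoric: V stays 87.2 L; P/T = const ⇒ T₂ = 1740 K, P₂ = 600 kPa.
W = 0 (no volume change).
ΔU = nCvΔT = 3.62×20.8×(1740−887) = 64200 J.
Q = ΔU = 64200 J.
Net over both steps: W = 8850 J, Q = 95200 J, ΔU = 86300 J.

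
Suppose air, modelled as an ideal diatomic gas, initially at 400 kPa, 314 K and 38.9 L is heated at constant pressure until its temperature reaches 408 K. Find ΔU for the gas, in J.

n = P₁V₁/(RT₁) = 400×38.9/(8.314×314) = 5.96 mol.
Isobaric: P stays 400 kPa; V/T = const ⇒ T₂ = 408 K, V₂ = 50.5 L.
For an ideal gas ΔU = nCvΔT with Cv = (5/2)R = 20.8 J/(mol·K).
ΔU = 5.96×20.8×(408−314) = 11600 J.

11600 J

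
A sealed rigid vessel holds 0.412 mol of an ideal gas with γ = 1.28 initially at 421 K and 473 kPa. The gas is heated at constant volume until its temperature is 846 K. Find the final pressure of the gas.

950 kPa

V₁ = nRT₁/P₁ = 0.412×8.314×421/473 = 3.05 L.
Isochoric: V stays 3.05 L; P/T = const ⇒ T₂ = 846 K, P₂ = 950 kPa.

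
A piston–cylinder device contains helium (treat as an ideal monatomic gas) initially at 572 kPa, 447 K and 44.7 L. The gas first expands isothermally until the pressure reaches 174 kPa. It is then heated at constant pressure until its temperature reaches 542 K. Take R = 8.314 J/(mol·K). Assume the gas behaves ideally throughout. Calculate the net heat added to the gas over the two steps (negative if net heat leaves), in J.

44000 J

n = P₁V₁/(RT₁) = 572×44.7/(8.314×447) = 6.88 mol.
Step 1 — Isothermal: T stays 447 K; PV = const ⇒ V₂ = 147 L, P₂ = 174 kPa.
ΔU = 0 (ideal gas, T constant).
W = nRT ln(V₂/V₁) = 6.88×8.314×447×ln(3.29) = 30400 J.
Q = ΔU + W = 30400 J.
State after step 1: P = 174 kPa, V = 147 L, T = 447 K.
Step 2 — Isobaric: P stays 174 kPa; V/T = const ⇒ T₂ = 542 K, V₂ = 178 L.
W = PΔV = 174×(178−147) kPa·L = 5430 J.
ΔU = nCvΔT = 6.88×12.5×(542−447) = 8150 J.
Q = ΔU + W = nCpΔT = 13600 J.
Net over both steps: W = 35900 J, Q = 44000 J, ΔU = 8150 J.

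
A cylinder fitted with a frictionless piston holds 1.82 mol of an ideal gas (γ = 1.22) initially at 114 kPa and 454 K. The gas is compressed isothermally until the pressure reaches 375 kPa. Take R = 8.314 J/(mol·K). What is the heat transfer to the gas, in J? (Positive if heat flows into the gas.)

V₁ = nRT₁/P₁ = 1.82×8.314×454/114 = 60.3 L.
Isothermal: T stays 454 K; PV = const ⇒ V₂ = 18.3 L, P₂ = 375 kPa.
ΔU = 0 (ideal gas, T constant).
W = nRT ln(V₂/V₁) = 1.82×8.314×454×ln(0.304) = -8180 J.
Q = ΔU + W = -8180 J.

-8180 J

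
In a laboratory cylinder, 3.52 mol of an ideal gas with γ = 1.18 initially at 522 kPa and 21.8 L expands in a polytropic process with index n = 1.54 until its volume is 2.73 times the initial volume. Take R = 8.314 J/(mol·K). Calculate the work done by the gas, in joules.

T₁ = P₁V₁/(nR) = 522×21.8/(3.52×8.314) = 389 K.
Polytropic n=1.54: T₂ = T₁(V₁/V₂)^(n−1) = 389×(0.366)^0.54 = 226 K; P₂ = P₁(V₁/V₂)^n = 111 kPa.
W = (P₁V₁−P₂V₂)/(n−1) = (522×21.8−111×59.5)/0.54 = 8820 J.

8820 J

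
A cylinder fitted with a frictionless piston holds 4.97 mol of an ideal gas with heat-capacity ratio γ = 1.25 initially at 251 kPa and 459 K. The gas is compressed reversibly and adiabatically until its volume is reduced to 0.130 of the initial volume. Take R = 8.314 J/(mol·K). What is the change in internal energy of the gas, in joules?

50500 J

V₁ = nRT₁/P₁ = 4.97×8.314×459/251 = 75.6 L.
Adiabatic: TV^(γ−1) = const ⇒ T₂ = 459×(7.69)^0.250 = 764 K; PV^γ = const ⇒ P₂ = 3220 kPa.
For an ideal gas ΔU = nCvΔT with Cv = R/(γ−1) = 33.3 J/(mol·K).
ΔU = 4.97×33.3×(764−459) = 50500 J.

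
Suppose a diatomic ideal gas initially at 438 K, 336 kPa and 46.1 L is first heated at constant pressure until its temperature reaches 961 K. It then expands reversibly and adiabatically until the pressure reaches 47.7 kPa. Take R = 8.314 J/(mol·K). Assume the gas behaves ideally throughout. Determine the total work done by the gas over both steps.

54800 J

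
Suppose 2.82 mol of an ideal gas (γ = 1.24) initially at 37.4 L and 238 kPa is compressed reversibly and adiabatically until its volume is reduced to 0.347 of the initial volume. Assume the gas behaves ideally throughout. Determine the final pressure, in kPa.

T₁ = P₁V₁/(nR) = 238×37.4/(2.82×8.314) = 380 K.
Adiabatic: TV^(γ−1) = const ⇒ T₂ = 380×(2.88)^0.240 = 489 K; PV^γ = const ⇒ P₂ = 884 kPa.

884 kPa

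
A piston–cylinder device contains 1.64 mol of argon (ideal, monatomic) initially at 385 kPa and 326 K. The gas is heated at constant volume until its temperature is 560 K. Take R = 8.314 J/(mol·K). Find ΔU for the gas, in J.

4790 J

V₁ = nRT₁/P₁ = 1.64×8.314×326/385 = 11.5 L.
Isochoric: V stays 11.5 L; P/T = const ⇒ T₂ = 560 K, P₂ = 661 kPa.
For an ideal gas ΔU = nCvΔT with Cv = (3/2)R = 12.5 J/(mol·K).
ΔU = 1.64×12.5×(560−326) = 4790 J.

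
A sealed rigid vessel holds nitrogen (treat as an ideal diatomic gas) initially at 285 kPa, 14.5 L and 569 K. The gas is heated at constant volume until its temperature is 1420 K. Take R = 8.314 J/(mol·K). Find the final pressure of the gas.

Isochoric: V stays 14.5 L; P/T = const ⇒ T₂ = 1420 K, P₂ = 711 kPa.

711 kPa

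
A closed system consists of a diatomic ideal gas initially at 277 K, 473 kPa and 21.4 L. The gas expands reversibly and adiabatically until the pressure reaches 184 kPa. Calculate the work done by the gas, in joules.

5980 J

n = P₁V₁/(RT₁) = 473×21.4/(8.314×277) = 4.40 mol.
Adiabatic: T₂/T₁ = (P₂/P₁)^((γ−1)/γ) ⇒ T₂ = 277×(0.389)^0.286 = 212 K; V₂ = 42.0 L.
ΔU = nCvΔT = 4.40×20.8×(212−277) = -5980 J.
Q = 0 for an adiabatic process, so W = −ΔU = 5980 J.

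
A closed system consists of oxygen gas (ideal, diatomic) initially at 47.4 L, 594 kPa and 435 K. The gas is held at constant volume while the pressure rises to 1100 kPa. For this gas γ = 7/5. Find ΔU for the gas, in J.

n = P₁V₁/(RT₁) = 594×47.4/(8.314×435) = 7.79 mol.
Isochoric: V stays 47.4 L; P/T = const ⇒ T₂ = 806 K, P₂ = 1100 kPa.
For an ideal gas ΔU = nCvΔT with Cv = (5/2)R = 20.8 J/(mol·K).
ΔU = 7.79×20.8×(806−435) = 60000 J.

60000 J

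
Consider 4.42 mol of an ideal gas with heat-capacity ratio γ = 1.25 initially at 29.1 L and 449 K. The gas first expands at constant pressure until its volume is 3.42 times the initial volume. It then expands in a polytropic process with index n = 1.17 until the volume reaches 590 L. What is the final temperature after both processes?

P₁ = nRT₁/V₁ = 4.42×8.314×449/29.1 = 567 kPa.
Step 1 — Isobaric: P stays 567 kPa; V/T = const ⇒ T₂ = 1540 K, V₂ = 99.5 L.
W = PΔV = 567×(99.5−29.1) kPa·L = 39900 J.
ΔU = nCvΔT = 4.42×33.3×(1540−449) = 160000 J.
Q = ΔU + W = nCpΔT = 200000 J.
State after step 1: P = 567 kPa, V = 99.5 L, T = 1540 K.
Step 2 — Polytropic n=1.17: T₂ = T₁(V₁/V₂)^(n−1) = 1540×(0.169)^0.17 = 1130 K; P₂ = P₁(V₁/V₂)^n = 70.7 kPa.
W = (P₁V₁−P₂V₂)/(n−1) = (567×99.5−70.7×590)/0.17 = 86700 J.
ΔU = nCvΔT = 4.42×33.3×(1130−1540) = -58900 J.
Q = ΔU + W = 27700 J.
Net over both steps: W = 127000 J, Q = 227000 J, ΔU = 101000 J.

1130 K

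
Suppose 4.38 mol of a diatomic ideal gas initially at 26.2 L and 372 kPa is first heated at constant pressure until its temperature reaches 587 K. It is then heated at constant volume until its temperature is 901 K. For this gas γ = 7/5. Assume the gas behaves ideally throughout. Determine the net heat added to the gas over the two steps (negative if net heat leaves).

69300 J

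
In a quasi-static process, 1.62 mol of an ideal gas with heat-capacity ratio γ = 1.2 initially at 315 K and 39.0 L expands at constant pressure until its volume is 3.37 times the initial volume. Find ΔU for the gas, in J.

P₁ = nRT₁/V₁ = 1.62×8.314×315/39.0 = 109 kPa.
Isobaric: P stays 109 kPa; V/T = const ⇒ T₂ = 1060 K, V₂ = 131 L.
For an ideal gas ΔU = nCvΔT with Cv = R/(γ−1) = 41.6 J/(mol·K).
ΔU = 1.62×41.6×(1060−315) = 50300 J.

50300 J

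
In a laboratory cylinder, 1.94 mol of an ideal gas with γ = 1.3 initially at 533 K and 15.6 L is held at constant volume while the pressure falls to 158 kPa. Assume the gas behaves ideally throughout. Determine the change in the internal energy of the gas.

-20400 J

P₁ = nRT₁/V₁ = 1.94×8.314×533/15.6 = 551 kPa.
Isochoric: V stays 15.6 L; P/T = const ⇒ T₂ = 153 K, P₂ = 158 kPa.
For an ideal gas ΔU = nCvΔT with Cv = R/(γ−1) = 27.7 J/(mol·K).
ΔU = 1.94×27.7×(153−533) = -20400 J.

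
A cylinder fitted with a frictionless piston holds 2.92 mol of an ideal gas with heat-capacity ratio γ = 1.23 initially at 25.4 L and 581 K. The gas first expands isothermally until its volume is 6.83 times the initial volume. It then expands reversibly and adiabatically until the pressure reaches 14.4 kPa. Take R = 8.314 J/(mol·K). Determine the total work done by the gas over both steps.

44100 J

P₁ = nRT₁/V₁ = 2.92×8.314×581/25.4 = 555 kPa.
Step 1 — Isothermal: T stays 581 K; PV = const ⇒ V₂ = 173 L, P₂ = 81.3 kPa.
ΔU = 0 (ideal gas, T constant).
W = nRT ln(V₂/V₁) = 2.92×8.314×581×ln(6.83) = 27100 J.
Q = ΔU + W = 27100 J.
State after step 1: P = 81.3 kPa, V = 173 L, T = 581 K.
Step 2 — Adiabatic: T₂/T₁ = (P₂/P₁)^((γ−1)/γ) ⇒ T₂ = 581×(0.177)^0.187 = 420 K; V₂ = 709 L.
ΔU = nCvΔT = 2.92×36.1×(420−581) = -17000 J.
Q = 0 for an adiabatic process, so W = −ΔU = 17000 J.
Net over both steps: W = 44100 J, Q = 27100 J, ΔU = -17000 J.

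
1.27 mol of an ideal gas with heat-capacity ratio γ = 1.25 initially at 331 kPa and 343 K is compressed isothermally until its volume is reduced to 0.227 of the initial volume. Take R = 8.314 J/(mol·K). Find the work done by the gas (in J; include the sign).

-5370 J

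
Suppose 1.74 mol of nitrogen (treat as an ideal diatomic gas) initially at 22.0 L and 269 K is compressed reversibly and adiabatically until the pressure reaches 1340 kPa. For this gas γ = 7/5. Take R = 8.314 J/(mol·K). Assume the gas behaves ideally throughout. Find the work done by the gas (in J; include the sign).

P₁ = nRT₁/V₁ = 1.74×8.314×269/22.0 = 177 kPa.
Adiabatic: T₂/T₁ = (P₂/P₁)^((γ−1)/γ) ⇒ T₂ = 269×(7.58)^0.286 = 480 K; V₂ = 5.18 L.
ΔU = nCvΔT = 1.74×20.8×(480−269) = 7620 J.
Q = 0 for an adiabatic process, so W = −ΔU = -7620 J.

-7620 J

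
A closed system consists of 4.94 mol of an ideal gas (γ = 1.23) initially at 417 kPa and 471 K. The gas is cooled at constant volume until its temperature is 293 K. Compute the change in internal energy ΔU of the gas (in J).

-31800 J

V₁ = nRT₁/P₁ = 4.94×8.314×471/417 = 46.4 L.
Isochoric: V stays 46.4 L; P/T = const ⇒ T₂ = 293 K, P₂ = 259 kPa.
For an ideal gas ΔU = nCvΔT with Cv = R/(γ−1) = 36.1 J/(mol·K).
ΔU = 4.94×36.1×(293−471) = -31800 J.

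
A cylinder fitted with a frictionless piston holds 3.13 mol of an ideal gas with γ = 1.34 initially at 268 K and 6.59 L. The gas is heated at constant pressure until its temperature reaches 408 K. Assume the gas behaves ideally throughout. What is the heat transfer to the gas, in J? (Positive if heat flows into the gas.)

14400 J

P₁ = nRT₁/V₁ = 3.13×8.314×268/6.59 = 1060 kPa.
Isobaric: P stays 1060 kPa; V/T = const ⇒ T₂ = 408 K, V₂ = 10.0 L.
W = PΔV = 1060×(10.0−6.59) kPa·L = 3640 J.
ΔU = nCvΔT = 3.13×24.5×(408−268) = 10700 J.
Q = ΔU + W = nCpΔT = 14400 J.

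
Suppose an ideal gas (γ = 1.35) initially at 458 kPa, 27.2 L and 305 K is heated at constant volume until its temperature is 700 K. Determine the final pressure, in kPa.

Isochoric: V stays 27.2 L; P/T = const ⇒ T₂ = 700 K, P₂ = 1050 kPa.

1050 kPa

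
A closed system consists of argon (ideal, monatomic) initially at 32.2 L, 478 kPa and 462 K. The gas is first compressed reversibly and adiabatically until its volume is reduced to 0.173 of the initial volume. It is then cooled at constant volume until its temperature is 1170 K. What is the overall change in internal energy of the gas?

n = P₁V₁/(RT₁) = 478×32.2/(8.314×462) = 4.01 mol.
Step 1 — Adiabatic: TV^(γ−1) = const ⇒ T₂ = 462×(5.78)^0.667 = 1490 K; PV^γ = const ⇒ P₂ = 8900 kPa.
ΔU = nCvΔT = 4.01×12.5×(1490−462) = 51300 J.
Q = 0 for an adiabatic process, so W = −ΔU = -51300 J.
State after step 1: P = 8900 kPa, V = 5.57 L, T = 1490 K.
Step 2 — Isochoric: V stays 5.57 L; P/T = const ⇒ T₂ = 1170 K, P₂ = 7000 kPa.
W = 0 (no volume change).
ΔU = nCvΔT = 4.01×12.5×(1170−1490) = -15900 J.
Q = ΔU = -15900 J.
Net over both steps: W = -51300 J, Q = -15900 J, ΔU = 35400 J.

35400 J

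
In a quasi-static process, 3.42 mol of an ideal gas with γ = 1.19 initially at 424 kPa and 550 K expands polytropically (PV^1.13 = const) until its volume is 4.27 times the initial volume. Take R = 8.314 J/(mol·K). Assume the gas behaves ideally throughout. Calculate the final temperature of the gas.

455 K

V₁ = nRT₁/P₁ = 3.42×8.314×550/424 = 36.9 L.
Polytropic n=1.13: T₂ = T₁(V₁/V₂)^(n−1) = 550×(0.234)^0.13 = 455 K; P₂ = P₁(V₁/V₂)^n = 82.2 kPa.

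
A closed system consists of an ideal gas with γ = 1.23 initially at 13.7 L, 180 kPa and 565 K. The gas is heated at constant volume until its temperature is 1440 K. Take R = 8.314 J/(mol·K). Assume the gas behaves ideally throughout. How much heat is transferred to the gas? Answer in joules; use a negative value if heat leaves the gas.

16600 J

n = P₁V₁/(RT₁) = 180×13.7/(8.314×565) = 0.525 mol.
Isochoric: V stays 13.7 L; P/T = const ⇒ T₂ = 1440 K, P₂ = 459 kPa.
W = 0 (no volume change).
ΔU = nCvΔT = 0.525×36.1×(1440−565) = 16600 J.
Q = ΔU = 16600 J.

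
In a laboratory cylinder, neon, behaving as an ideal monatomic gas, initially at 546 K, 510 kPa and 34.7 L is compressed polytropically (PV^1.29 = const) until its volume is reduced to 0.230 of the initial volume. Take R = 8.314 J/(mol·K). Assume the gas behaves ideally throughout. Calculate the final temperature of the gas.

Polytropic n=1.29: T₂ = T₁(V₁/V₂)^(n−1) = 546×(4.35)^0.29 = 836 K; P₂ = P₁(V₁/V₂)^n = 3400 kPa.

836 K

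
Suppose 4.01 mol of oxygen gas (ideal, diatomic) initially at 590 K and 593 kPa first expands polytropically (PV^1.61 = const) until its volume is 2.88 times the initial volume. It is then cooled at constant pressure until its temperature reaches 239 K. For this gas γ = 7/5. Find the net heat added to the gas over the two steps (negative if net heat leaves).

-16300 J

V₁ = nRT₁/P₁ = 4.01×8.314×590/593 = 33.2 L.
Step 1 — Polytropic n=1.61: T₂ = T₁(V₁/V₂)^(n−1) = 590×(0.347)^0.61 = 309 K; P₂ = P₁(V₁/V₂)^n = 108 kPa.
W = (P₁V₁−P₂V₂)/(n−1) = (593×33.2−108×95.5)/0.61 = 15300 J.
ΔU = nCvΔT = 4.01×20.8×(309−590) = -23400 J.
Q = ΔU + W = -8050 J.
State after step 1: P = 108 kPa, V = 95.5 L, T = 309 K.
Step 2 — Isobaric: P stays 108 kPa; V/T = const ⇒ T₂ = 239 K, V₂ = 73.8 L.
W = PΔV = 108×(73.8−95.5) kPa·L = -2350 J.
ΔU = nCvΔT = 4.01×20.8×(239−309) = -5870 J.
Q = ΔU + W = nCpΔT = -8220 J.
Net over both steps: W = 13000 J, Q = -16300 J, ΔU = -29300 J.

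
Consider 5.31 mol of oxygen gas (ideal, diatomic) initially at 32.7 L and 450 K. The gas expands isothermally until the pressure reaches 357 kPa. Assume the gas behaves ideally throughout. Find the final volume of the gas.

55.6 L

P₁ = nRT₁/V₁ = 5.31×8.314×450/32.7 = 608 kPa.
Isothermal: T stays 450 K; PV = const ⇒ V₂ = 55.6 L, P₂ = 357 kPa.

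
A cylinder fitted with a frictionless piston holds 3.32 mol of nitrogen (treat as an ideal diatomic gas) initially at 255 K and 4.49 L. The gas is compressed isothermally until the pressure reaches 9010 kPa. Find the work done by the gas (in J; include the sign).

-12300 J

P₁ = nRT₁/V₁ = 3.32×8.314×255/4.49 = 1570 kPa.
Isothermal: T stays 255 K; PV = const ⇒ V₂ = 0.781 L, P₂ = 9010 kPa.
W = nRT ln(V₂/V₁) = 3.32×8.314×255×ln(0.174) = -12300 J.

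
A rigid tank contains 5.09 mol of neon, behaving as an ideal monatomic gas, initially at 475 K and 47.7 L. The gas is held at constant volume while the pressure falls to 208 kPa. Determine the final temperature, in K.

234 K

P₁ = nRT₁/V₁ = 5.09×8.314×475/47.7 = 421 kPa.
Isochoric: V stays 47.7 L; P/T = const ⇒ T₂ = 234 K, P₂ = 208 kPa.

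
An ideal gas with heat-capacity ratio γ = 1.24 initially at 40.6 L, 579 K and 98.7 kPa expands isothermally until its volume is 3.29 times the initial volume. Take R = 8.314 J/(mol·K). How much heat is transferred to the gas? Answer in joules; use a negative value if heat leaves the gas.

n = P₁V₁/(RT₁) = 98.7×40.6/(8.314×579) = 0.832 mol.
Isothermal: T stays 579 K; PV = const ⇒ V₂ = 134 L, P₂ = 30.0 kPa.
ΔU = 0 (ideal gas, T constant).
W = nRT ln(V₂/V₁) = 0.832×8.314×579×ln(3.29) = 4770 J.
Q = ΔU + W = 4770 J.

4770 J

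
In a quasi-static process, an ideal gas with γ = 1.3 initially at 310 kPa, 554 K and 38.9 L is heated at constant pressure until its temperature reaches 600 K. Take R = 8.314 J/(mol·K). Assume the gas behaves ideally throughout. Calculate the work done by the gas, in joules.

1000 J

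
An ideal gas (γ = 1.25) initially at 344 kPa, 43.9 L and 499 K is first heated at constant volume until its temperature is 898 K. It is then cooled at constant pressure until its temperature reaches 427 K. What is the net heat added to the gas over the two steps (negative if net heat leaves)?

-23000 J

n = P₁V₁/(RT₁) = 344×43.9/(8.314×499) = 3.64 mol.
Step 1 — Isochoric: V stays 43.9 L; P/T = const ⇒ T₂ = 898 K, P₂ = 619 kPa.
W = 0 (no volume change).
ΔU = nCvΔT = 3.64×33.3×(898−499) = 48300 J.
Q = ΔU = 48300 J.
State after step 1: P = 619 kPa, V = 43.9 L, T = 898 K.
Step 2 — Isobaric: P stays 619 kPa; V/T = const ⇒ T₂ = 427 K, V₂ = 20.9 L.
W = PΔV = 619×(20.9−43.9) kPa·L = -14300 J.
ΔU = nCvΔT = 3.64×33.3×(427−898) = -57000 J.
Q = ΔU + W = nCpΔT = -71300 J.
Net over both steps: W = -14300 J, Q = -23000 J, ΔU = -8720 J.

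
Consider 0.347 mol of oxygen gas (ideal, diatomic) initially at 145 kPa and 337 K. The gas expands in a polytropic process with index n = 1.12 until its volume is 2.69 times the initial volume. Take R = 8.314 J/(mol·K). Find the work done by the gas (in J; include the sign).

V₁ = nRT₁/P₁ = 0.347×8.314×337/145 = 6.71 L.
Polytropic n=1.12: T₂ = T₁(V₁/V₂)^(n−1) = 337×(0.372)^0.12 = 299 K; P₂ = P₁(V₁/V₂)^n = 47.9 kPa.
W = (P₁V₁−P₂V₂)/(n−1) = (145×6.71−47.9×18.0)/0.12 = 907 J.

907 J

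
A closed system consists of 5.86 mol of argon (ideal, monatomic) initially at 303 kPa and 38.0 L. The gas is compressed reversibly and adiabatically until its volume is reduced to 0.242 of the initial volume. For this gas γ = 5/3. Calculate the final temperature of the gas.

609 K

T₁ = P₁V₁/(nR) = 303×38.0/(5.86×8.314) = 236 K.
Adiabatic: TV^(γ−1) = const ⇒ T₂ = 236×(4.13)^0.667 = 609 K; PV^γ = const ⇒ P₂ = 3220 kPa.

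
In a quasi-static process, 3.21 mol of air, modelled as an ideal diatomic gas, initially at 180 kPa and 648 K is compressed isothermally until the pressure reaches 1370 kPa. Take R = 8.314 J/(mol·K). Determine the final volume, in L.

V₁ = nRT₁/P₁ = 3.21×8.314×648/180 = 96.1 L.
Isothermal: T stays 648 K; PV = const ⇒ V₂ = 12.6 L, P₂ = 1370 kPa.

12.6 L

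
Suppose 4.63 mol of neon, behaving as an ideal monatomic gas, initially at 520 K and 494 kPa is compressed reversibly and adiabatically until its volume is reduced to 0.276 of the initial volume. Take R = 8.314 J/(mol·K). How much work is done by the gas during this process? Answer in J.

-40800 J

V₁ = nRT₁/P₁ = 4.63×8.314×520/494 = 40.5 L.
Adiabatic: TV^(γ−1) = const ⇒ T₂ = 520×(3.62)^0.667 = 1230 K; PV^γ = const ⇒ P₂ = 4220 kPa.
ΔU = nCvΔT = 4.63×12.5×(1230−520) = 40800 J.
Q = 0 for an adiabatic process, so W = −ΔU = -40800 J.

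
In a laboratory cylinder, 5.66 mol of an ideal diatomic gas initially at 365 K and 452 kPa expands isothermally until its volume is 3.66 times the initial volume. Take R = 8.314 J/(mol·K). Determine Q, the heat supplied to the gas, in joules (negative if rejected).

22300 J

V₁ = nRT₁/P₁ = 5.66×8.314×365/452 = 38.0 L.
Isothermal: T stays 365 K; PV = const ⇒ V₂ = 139 L, P₂ = 123 kPa.
ΔU = 0 (ideal gas, T constant).
W = nRT ln(V₂/V₁) = 5.66×8.314×365×ln(3.66) = 22300 J.
Q = ΔU + W = 22300 J.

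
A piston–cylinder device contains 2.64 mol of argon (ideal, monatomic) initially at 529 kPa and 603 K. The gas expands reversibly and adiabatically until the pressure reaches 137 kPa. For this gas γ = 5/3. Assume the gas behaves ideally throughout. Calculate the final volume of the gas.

V₁ = nRT₁/P₁ = 2.64×8.314×603/529 = 25.0 L.
Adiabatic: T₂/T₁ = (P₂/P₁)^((γ−1)/γ) ⇒ T₂ = 603×(0.259)^0.400 = 351 K; V₂ = 56.3 L.

56.3 L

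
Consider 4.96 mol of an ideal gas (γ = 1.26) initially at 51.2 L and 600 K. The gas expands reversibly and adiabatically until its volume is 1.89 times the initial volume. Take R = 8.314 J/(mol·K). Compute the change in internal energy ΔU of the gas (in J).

-14500 J

P₁ = nRT₁/V₁ = 4.96×8.314×600/51.2 = 483 kPa.
Adiabatic: TV^(γ−1) = const ⇒ T₂ = 600×(0.529)^0.260 = 508 K; PV^γ = const ⇒ P₂ = 217 kPa.
For an ideal gas ΔU = nCvΔT with Cv = R/(γ−1) = 32.0 J/(mol·K).
ΔU = 4.96×32.0×(508−600) = -14500 J.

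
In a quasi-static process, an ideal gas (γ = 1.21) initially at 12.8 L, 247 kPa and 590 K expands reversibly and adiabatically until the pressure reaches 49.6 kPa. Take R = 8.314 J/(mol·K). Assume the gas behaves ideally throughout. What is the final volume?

Adiabatic: T₂/T₁ = (P₂/P₁)^((γ−1)/γ) ⇒ T₂ = 590×(0.201)^0.174 = 447 K; V₂ = 48.2 L.

48.2 L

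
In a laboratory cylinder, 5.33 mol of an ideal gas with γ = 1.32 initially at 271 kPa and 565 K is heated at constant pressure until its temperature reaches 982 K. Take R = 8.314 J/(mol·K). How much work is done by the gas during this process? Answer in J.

V₁ = nRT₁/P₁ = 5.33×8.314×565/271 = 92.4 L.
Isobaric: P stays 271 kPa; V/T = const ⇒ T₂ = 982 K, V₂ = 161 L.
W = PΔV = 271×(161−92.4) kPa·L = 18500 J.

18500 J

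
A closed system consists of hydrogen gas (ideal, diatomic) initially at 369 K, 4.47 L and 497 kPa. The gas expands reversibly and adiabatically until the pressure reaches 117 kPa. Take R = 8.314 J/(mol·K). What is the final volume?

Adiabatic: T₂/T₁ = (P₂/P₁)^((γ−1)/γ) ⇒ T₂ = 369×(0.235)^0.286 = 244 K; V₂ = 12.6 L.

12.6 L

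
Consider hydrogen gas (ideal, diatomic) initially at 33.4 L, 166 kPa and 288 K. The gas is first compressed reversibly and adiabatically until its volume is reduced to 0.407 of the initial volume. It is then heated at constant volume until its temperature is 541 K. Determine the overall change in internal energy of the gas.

12200 J

n = P₁V₁/(RT₁) = 166×33.4/(8.314×288) = 2.32 mol.
Step 1 — Adiabatic: TV^(γ−1) = const ⇒ T₂ = 288×(2.46)^0.400 = 413 K; PV^γ = const ⇒ P₂ = 584 kPa.
ΔU = nCvΔT = 2.32×20.8×(413−288) = 6000 J.
Q = 0 for an adiabatic process, so W = −ΔU = -6000 J.
State after step 1: P = 584 kPa, V = 13.6 L, T = 413 K.
Step 2 — Isochoric: V stays 13.6 L; P/T = const ⇒ T₂ = 541 K, P₂ = 766 kPa.
W = 0 (no volume change).
ΔU = nCvΔT = 2.32×20.8×(541−413) = 6180 J.
Q = ΔU = 6180 J.
Net over both steps: W = -6000 J, Q = 6180 J, ΔU = 12200 J.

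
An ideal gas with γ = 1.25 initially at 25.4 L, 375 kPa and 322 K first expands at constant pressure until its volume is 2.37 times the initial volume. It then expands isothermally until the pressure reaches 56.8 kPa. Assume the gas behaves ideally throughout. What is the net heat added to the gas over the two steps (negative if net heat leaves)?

108000 J

n = P₁V₁/(RT₁) = 375×25.4/(8.314×322) = 3.56 mol.
Step 1 — Isobaric: P stays 375 kPa; V/T = const ⇒ T₂ = 763 K, V₂ = 60.2 L.
W = PΔV = 375×(60.2−25.4) kPa·L = 13000 J.
ΔU = nCvΔT = 3.56×33.3×(763−322) = 52200 J.
Q = ΔU + W = nCpΔT = 65200 J.
State after step 1: P = 375 kPa, V = 60.2 L, T = 763 K.
Step 2 — Isothermal: T stays 763 K; PV = const ⇒ V₂ = 397 L, P₂ = 56.8 kPa.
ΔU = 0 (ideal gas, T constant).
W = nRT ln(V₂/V₁) = 3.56×8.314×763×ln(6.60) = 42600 J.
Q = ΔU + W = 42600 J.
Net over both steps: W = 55700 J, Q = 108000 J, ΔU = 52200 J.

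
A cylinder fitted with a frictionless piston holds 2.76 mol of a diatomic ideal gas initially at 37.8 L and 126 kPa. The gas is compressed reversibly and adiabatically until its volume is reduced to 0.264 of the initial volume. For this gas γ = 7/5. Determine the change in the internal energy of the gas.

T₁ = P₁V₁/(nR) = 126×37.8/(2.76×8.314) = 208 K.
Adiabatic: TV^(γ−1) = const ⇒ T₂ = 208×(3.79)^0.400 = 354 K; PV^γ = const ⇒ P₂ = 813 kPa.
For an ideal gas ΔU = nCvΔT with Cv = (5/2)R = 20.8 J/(mol·K).
ΔU = 2.76×20.8×(354−208) = 8380 J.

8380 J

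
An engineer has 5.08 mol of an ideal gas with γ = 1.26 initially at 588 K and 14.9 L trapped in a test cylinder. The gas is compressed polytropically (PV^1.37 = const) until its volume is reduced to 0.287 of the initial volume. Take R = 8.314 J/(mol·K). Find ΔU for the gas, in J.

56100 J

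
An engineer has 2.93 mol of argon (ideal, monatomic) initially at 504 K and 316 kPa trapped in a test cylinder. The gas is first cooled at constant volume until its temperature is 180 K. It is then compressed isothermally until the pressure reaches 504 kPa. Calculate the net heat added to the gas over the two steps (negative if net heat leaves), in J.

-18400 J

V₁ = nRT₁/P₁ = 2.93×8.314×504/316 = 38.9 L.
Step 1 — Isochoric: V stays 38.9 L; P/T = const ⇒ T₂ = 180 K, P₂ = 113 kPa.
W = 0 (no volume change).
ΔU = nCvΔT = 2.93×12.5×(180−504) = -11800 J.
Q = ΔU = -11800 J.
State after step 1: P = 113 kPa, V = 38.9 L, T = 180 K.
Step 2 — Isothermal: T stays 180 K; PV = const ⇒ V₂ = 8.70 L, P₂ = 504 kPa.
ΔU = 0 (ideal gas, T constant).
W = nRT ln(V₂/V₁) = 2.93×8.314×180×ln(0.224) = -6560 J.
Q = ΔU + W = -6560 J.
Net over both steps: W = -6560 J, Q = -18400 J, ΔU = -11800 J.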